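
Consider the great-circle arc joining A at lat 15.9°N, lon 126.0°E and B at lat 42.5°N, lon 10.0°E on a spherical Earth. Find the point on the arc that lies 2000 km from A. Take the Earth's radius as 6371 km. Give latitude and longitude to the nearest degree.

From cos δ = sin φ₁ sin φ₂ + cos φ₁ cos φ₂ cos Δλ, the central angle is δ ≈ 1.697 rad (97.2°). The total great-circle distance is δ·R ≈ 1.697 × 6371 ≈ 10811 km, so the target fraction is f = 2000/10811 ≈ 0.185.
Interpolate at f ≈ 0.185 with slerp weights a = sin((1−f)δ)/sin δ ≈ 0.990, b = sin(fδ)/sin δ ≈ 0.311.
p = a·p₁ + b·p₂ ≈ (-0.334, 0.810, 0.482); φ = arcsin(p_z) ≈ 28.79°, λ = atan2(p_y, p_x) ≈ 112.39°.

≈ lat 29°N, lon 112°E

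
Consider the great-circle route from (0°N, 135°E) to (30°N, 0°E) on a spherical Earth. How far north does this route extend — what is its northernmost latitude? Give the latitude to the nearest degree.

≈ 39°N

The great circle lies in the plane with unit normal n̂ = (p₁ × p₂)/|p₁ × p₂|.
Here n̂_z ≈ -0.775; the vertex latitude is φ_max = arccos|n̂_z| ≈ 39.2°.
Check via Clairaut: cos φ_max = |cos φ₁| · sin C = cos(0.0°)·sin(50.8°) ≈ 0.775, again giving ≈ 39.2°.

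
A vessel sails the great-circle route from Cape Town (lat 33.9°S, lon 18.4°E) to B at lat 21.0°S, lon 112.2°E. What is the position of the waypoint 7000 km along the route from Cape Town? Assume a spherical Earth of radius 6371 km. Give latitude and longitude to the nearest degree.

Write both endpoints as unit vectors p₁, p₂ with components (cos φ cos λ, cos φ sin λ, sin φ).
The central angle between the endpoints is δ = arccos(p₁·p₂) ≈ 1.422 rad (81.5°). The total great-circle distance is δ·R ≈ 1.422 × 6371 ≈ 9058 km, so the target fraction is f = 7000/9058 ≈ 0.773.
Interpolate at f ≈ 0.773 with slerp weights a = sin((1−f)δ)/sin δ ≈ 0.321, b = sin(fδ)/sin δ ≈ 0.901.
p = a·p₁ + b·p₂ ≈ (-0.065, 0.863, -0.502); φ = arcsin(p_z) ≈ -30.12°, λ = atan2(p_y, p_x) ≈ 94.30°.

≈ lat 30°S, lon 94°E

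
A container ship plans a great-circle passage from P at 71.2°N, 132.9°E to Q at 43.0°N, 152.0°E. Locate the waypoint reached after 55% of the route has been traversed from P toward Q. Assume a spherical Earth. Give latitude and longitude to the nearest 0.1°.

Convert each endpoint to a unit vector on the sphere (x = cos φ cos λ, y = cos φ sin λ, z = sin φ).
The central angle between the endpoints is δ = arccos(p₁·p₂) ≈ 0.519 rad (29.7°).
Interpolate at f = 0.55 with slerp weights a = sin((1−f)δ)/sin δ ≈ 0.467, b = sin(fδ)/sin δ ≈ 0.568.
p = a·p₁ + b·p₂ ≈ (-0.469, 0.305, 0.829); φ = arcsin(p_z) ≈ 55.98°, λ = atan2(p_y, p_x) ≈ 146.95°.

≈ 56.0°N, 147.0°E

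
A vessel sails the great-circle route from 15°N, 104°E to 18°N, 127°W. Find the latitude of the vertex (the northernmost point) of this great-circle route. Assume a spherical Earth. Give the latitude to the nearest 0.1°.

The great circle lies in the plane with unit normal n̂ = (p₁ × p₂)/|p₁ × p₂|.
Here n̂_z ≈ +0.823; the vertex latitude is φ_max = arccos|n̂_z| ≈ 34.6°.
Check via Clairaut: cos φ_max = |cos φ₁| · sin C = cos(15.0°)·sin(58.5°) ≈ 0.823, again giving ≈ 34.6°.

≈ 34.6°N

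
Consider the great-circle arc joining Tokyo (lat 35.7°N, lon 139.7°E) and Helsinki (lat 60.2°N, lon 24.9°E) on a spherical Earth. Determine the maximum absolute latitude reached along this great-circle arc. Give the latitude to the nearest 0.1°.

≈ 67.1°N

The great circle lies in the plane with unit normal n̂ = (p₁ × p₂)/|p₁ × p₂|.
Here n̂_z ≈ -0.389; the vertex latitude is φ_max = arccos|n̂_z| ≈ 67.1°.
Check via Clairaut: cos φ_max = |cos φ₁| · sin C = cos(35.7°)·sin(28.6°) ≈ 0.389, again giving ≈ 67.1°.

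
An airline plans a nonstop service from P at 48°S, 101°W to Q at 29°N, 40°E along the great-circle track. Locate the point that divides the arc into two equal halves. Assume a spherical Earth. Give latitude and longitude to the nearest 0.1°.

≈ 25.1°S, 9.9°W

Write both endpoints as unit vectors p₁, p₂ with components (cos φ cos λ, cos φ sin λ, sin φ).
The central angle between the endpoints is δ = arccos(p₁·p₂) ≈ 2.524 rad (144.6°).
Interpolate at f = 1/2 with slerp weights a = sin((1−f)δ)/sin δ ≈ 1.644, b = sin(fδ)/sin δ ≈ 1.644.
p = a·p₁ + b·p₂ ≈ (0.892, -0.156, -0.425); φ = arcsin(p_z) ≈ -25.14°, λ = atan2(p_y, p_x) ≈ -9.90°.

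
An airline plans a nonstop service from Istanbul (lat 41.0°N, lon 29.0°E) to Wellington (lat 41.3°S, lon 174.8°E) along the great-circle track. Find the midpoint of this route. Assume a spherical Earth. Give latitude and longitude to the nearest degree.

Convert each endpoint to a unit vector on the sphere (x = cos φ cos λ, y = cos φ sin λ, z = sin φ).
The central angle between the endpoints is δ = arccos(p₁·p₂) ≈ 2.695 rad (154.4°).
Interpolate at f = 1/2 with slerp weights a = sin((1−f)δ)/sin δ ≈ 2.258, b = sin(fδ)/sin δ ≈ 2.258.
p = a·p₁ + b·p₂ ≈ (-0.199, 0.980, -0.009); φ = arcsin(p_z) ≈ -0.51°, λ = atan2(p_y, p_x) ≈ 101.47°.

≈ lat 1°S, lon 101°E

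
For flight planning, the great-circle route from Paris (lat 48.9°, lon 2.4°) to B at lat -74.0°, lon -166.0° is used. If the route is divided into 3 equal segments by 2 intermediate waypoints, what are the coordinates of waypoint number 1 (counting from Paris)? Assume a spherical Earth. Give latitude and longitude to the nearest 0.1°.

≈ lat -2.3°, lon -3.4°

The haversine formula gives a central angle δ ≈ 2.695 rad (154.4°) between the endpoints.
Interpolate at f = 1/3 with slerp weights a = sin((1−f)δ)/sin δ ≈ 2.256, b = sin(fδ)/sin δ ≈ 1.811.
p = a·p₁ + b·p₂ ≈ (0.997, -0.059, -0.041); φ = arcsin(p_z) ≈ -2.32°, λ = atan2(p_y, p_x) ≈ -3.36°.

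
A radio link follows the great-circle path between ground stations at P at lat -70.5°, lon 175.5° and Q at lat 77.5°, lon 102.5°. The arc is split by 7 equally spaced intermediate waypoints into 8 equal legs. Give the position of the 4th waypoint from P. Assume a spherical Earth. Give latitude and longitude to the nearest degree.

≈ lat 4°, lon 148°

Convert each endpoint to a unit vector on the sphere (x = cos φ cos λ, y = cos φ sin λ, z = sin φ).
The central angle between the endpoints is δ = arccos(p₁·p₂) ≈ 2.689 rad (154.0°).
Interpolate at f = 4/8 with slerp weights a = sin((1−f)δ)/sin δ ≈ 2.227, b = sin(fδ)/sin δ ≈ 2.227.
p = a·p₁ + b·p₂ ≈ (-0.845, 0.529, 0.075); φ = arcsin(p_z) ≈ 4.30°, λ = atan2(p_y, p_x) ≈ 147.97°.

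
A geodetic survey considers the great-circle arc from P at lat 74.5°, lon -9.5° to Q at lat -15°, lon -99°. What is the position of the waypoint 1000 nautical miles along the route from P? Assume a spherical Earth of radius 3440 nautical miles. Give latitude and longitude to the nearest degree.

≈ lat 67°, lon -55°

Write both endpoints as unit vectors p₁, p₂ with components (cos φ cos λ, cos φ sin λ, sin φ).
The central angle between the endpoints is δ = arccos(p₁·p₂) ≈ 1.821 rad (104.3°). The total great-circle distance is δ·R ≈ 1.821 × 3440 ≈ 6263 nmi, so the target fraction is f = 1000/6263 ≈ 0.160.
Interpolate at f ≈ 0.160 with slerp weights a = sin((1−f)δ)/sin δ ≈ 1.031, b = sin(fδ)/sin δ ≈ 0.296.
p = a·p₁ + b·p₂ ≈ (0.227, -0.328, 0.917); φ = arcsin(p_z) ≈ 66.50°, λ = atan2(p_y, p_x) ≈ -55.28°.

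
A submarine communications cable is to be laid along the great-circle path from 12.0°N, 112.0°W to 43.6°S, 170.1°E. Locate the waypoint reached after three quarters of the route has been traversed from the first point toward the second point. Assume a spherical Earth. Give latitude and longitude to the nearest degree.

Convert each endpoint to a unit vector on the sphere (x = cos φ cos λ, y = cos φ sin λ, z = sin φ).
The central angle between the endpoints is δ = arccos(p₁·p₂) ≈ 1.566 rad (89.7°).
Interpolate at f = 3/4 with slerp weights a = sin((1−f)δ)/sin δ ≈ 0.382, b = sin(fδ)/sin δ ≈ 0.922.
p = a·p₁ + b·p₂ ≈ (-0.798, -0.231, -0.557); φ = arcsin(p_z) ≈ -33.83°, λ = atan2(p_y, p_x) ≈ -163.84°.

≈ 34°S, 164°W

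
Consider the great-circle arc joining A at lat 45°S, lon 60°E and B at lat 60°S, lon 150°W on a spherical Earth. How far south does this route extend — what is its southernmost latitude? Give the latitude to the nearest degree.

≈ 79°S

The great circle lies in the plane with unit normal n̂ = (p₁ × p₂)/|p₁ × p₂|.
Here n̂_z ≈ +0.186; the vertex latitude is φ_max = arccos|n̂_z| ≈ 79.3°.
Check via Clairaut: cos φ_max = |cos φ₁| · sin C = cos(45.0°)·sin(164.8°) ≈ 0.186, again giving ≈ 79.3°.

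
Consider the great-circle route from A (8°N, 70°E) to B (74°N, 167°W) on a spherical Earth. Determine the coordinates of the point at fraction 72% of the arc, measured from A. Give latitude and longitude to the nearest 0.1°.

≈ (69.1°N, 106.0°E)

From cos δ = sin φ₁ sin φ₂ + cos φ₁ cos φ₂ cos Δλ, the central angle is δ ≈ 1.586 rad (90.9°).
Interpolate at f = 0.72 with slerp weights a = sin((1−f)δ)/sin δ ≈ 0.430, b = sin(fδ)/sin δ ≈ 0.909.
p = a·p₁ + b·p₂ ≈ (-0.099, 0.343, 0.934); φ = arcsin(p_z) ≈ 69.07°, λ = atan2(p_y, p_x) ≈ 106.04°.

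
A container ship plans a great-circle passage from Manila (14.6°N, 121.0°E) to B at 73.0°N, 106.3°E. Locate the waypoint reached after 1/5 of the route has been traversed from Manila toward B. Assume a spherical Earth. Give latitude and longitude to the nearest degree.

≈ 26°N, 120°E

Write both endpoints as unit vectors p₁, p₂ with components (cos φ cos λ, cos φ sin λ, sin φ).
The central angle between the endpoints is δ = arccos(p₁·p₂) ≈ 1.030 rad (59.0°).
Interpolate at f = 1/5 with slerp weights a = sin((1−f)δ)/sin δ ≈ 0.856, b = sin(fδ)/sin δ ≈ 0.239.
p = a·p₁ + b·p₂ ≈ (-0.446, 0.777, 0.444); φ = arcsin(p_z) ≈ 26.36°, λ = atan2(p_y, p_x) ≈ 119.87°.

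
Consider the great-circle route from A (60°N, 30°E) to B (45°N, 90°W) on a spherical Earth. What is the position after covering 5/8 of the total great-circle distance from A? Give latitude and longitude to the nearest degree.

≈ (64°N, 63°W)

Convert each endpoint to a unit vector on the sphere (x = cos φ cos λ, y = cos φ sin λ, z = sin φ).
The central angle between the endpoints is δ = arccos(p₁·p₂) ≈ 1.120 rad (64.2°).
Interpolate at f = 5/8 with slerp weights a = sin((1−f)δ)/sin δ ≈ 0.453, b = sin(fδ)/sin δ ≈ 0.716.
p = a·p₁ + b·p₂ ≈ (0.196, -0.393, 0.898); φ = arcsin(p_z) ≈ 63.95°, λ = atan2(p_y, p_x) ≈ -63.46°.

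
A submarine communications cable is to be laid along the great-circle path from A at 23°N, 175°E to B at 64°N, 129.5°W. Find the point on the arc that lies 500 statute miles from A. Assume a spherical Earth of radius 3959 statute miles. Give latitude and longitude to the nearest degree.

Write both endpoints as unit vectors p₁, p₂ with components (cos φ cos λ, cos φ sin λ, sin φ).
The central angle between the endpoints is δ = arccos(p₁·p₂) ≈ 0.952 rad (54.6°). The total great-circle distance is δ·R ≈ 0.952 × 3959 ≈ 3770 mi, so the target fraction is f = 500/3770 ≈ 0.133.
Interpolate at f ≈ 0.133 with slerp weights a = sin((1−f)δ)/sin δ ≈ 0.902, b = sin(fδ)/sin δ ≈ 0.155.
p = a·p₁ + b·p₂ ≈ (-0.871, 0.020, 0.492); φ = arcsin(p_z) ≈ 29.44°, λ = atan2(p_y, p_x) ≈ 178.68°.

≈ 29°N, 179°E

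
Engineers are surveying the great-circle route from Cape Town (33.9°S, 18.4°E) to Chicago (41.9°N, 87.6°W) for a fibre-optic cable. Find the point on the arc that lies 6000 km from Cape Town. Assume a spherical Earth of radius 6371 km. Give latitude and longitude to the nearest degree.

≈ (1°N, 25°W)

Write both endpoints as unit vectors p₁, p₂ with components (cos φ cos λ, cos φ sin λ, sin φ).
The central angle between the endpoints is δ = arccos(p₁·p₂) ≈ 2.145 rad (122.9°). The total great-circle distance is δ·R ≈ 2.145 × 6371 ≈ 13663 km, so the target fraction is f = 6000/13663 ≈ 0.439.
Interpolate at f ≈ 0.439 with slerp weights a = sin((1−f)δ)/sin δ ≈ 1.111, b = sin(fδ)/sin δ ≈ 0.963.
p = a·p₁ + b·p₂ ≈ (0.905, -0.425, 0.023); φ = arcsin(p_z) ≈ 1.34°, λ = atan2(p_y, p_x) ≈ -25.15°.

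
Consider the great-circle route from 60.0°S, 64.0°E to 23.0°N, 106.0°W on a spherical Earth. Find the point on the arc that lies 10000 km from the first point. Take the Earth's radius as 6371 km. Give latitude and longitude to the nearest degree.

≈ 29°S, 99°W

Convert each endpoint to a unit vector on the sphere (x = cos φ cos λ, y = cos φ sin λ, z = sin φ).
The central angle between the endpoints is δ = arccos(p₁·p₂) ≈ 2.484 rad (142.3°). The total great-circle distance is δ·R ≈ 2.484 × 6371 ≈ 15827 km, so the target fraction is f = 10000/15827 ≈ 0.632.
Interpolate at f ≈ 0.632 with slerp weights a = sin((1−f)δ)/sin δ ≈ 1.297, b = sin(fδ)/sin δ ≈ 1.637.
p = a·p₁ + b·p₂ ≈ (-0.131, -0.865, -0.484); φ = arcsin(p_z) ≈ -28.92°, λ = atan2(p_y, p_x) ≈ -98.61°.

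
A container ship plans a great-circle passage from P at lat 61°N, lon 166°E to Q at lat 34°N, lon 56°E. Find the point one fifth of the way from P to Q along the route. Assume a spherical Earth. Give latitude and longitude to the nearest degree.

From cos δ = sin φ₁ sin φ₂ + cos φ₁ cos φ₂ cos Δλ, the central angle is δ ≈ 1.212 rad (69.4°).
Interpolate at f = 1/5 with slerp weights a = sin((1−f)δ)/sin δ ≈ 0.881, b = sin(fδ)/sin δ ≈ 0.256.
p = a·p₁ + b·p₂ ≈ (-0.295, 0.279, 0.914); φ = arcsin(p_z) ≈ 66.00°, λ = atan2(p_y, p_x) ≈ 136.59°.

≈ lat 66°N, lon 137°E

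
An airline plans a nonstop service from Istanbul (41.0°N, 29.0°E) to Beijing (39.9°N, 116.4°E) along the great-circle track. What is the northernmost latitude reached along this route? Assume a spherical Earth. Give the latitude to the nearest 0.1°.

The great circle lies in the plane with unit normal n̂ = (p₁ × p₂)/|p₁ × p₂|.
Here n̂_z ≈ +0.647; the vertex latitude is φ_max = arccos|n̂_z| ≈ 49.7°.
Check via Clairaut: cos φ_max = |cos φ₁| · sin C = cos(41.0°)·sin(59.0°) ≈ 0.647, again giving ≈ 49.7°.

≈ 49.7°N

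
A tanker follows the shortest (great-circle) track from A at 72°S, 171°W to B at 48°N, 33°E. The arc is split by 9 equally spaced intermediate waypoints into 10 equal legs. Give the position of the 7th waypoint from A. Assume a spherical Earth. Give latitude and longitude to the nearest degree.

≈ 3°N, 45°E

From cos δ = sin φ₁ sin φ₂ + cos φ₁ cos φ₂ cos Δλ, the central angle is δ ≈ 2.681 rad (153.6°).
Interpolate at f = 7/10 with slerp weights a = sin((1−f)δ)/sin δ ≈ 1.620, b = sin(fδ)/sin δ ≈ 2.144.
p = a·p₁ + b·p₂ ≈ (0.709, 0.703, 0.053); φ = arcsin(p_z) ≈ 3.05°, λ = atan2(p_y, p_x) ≈ 44.76°.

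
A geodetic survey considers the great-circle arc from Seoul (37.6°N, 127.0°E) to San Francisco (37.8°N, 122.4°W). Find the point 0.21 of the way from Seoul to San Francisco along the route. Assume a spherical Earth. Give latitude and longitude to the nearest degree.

≈ 48°N, 146°E

Convert each endpoint to a unit vector on the sphere (x = cos φ cos λ, y = cos φ sin λ, z = sin φ).
The central angle between the endpoints is δ = arccos(p₁·p₂) ≈ 1.416 rad (81.2°).
Interpolate at f = 0.21 with slerp weights a = sin((1−f)δ)/sin δ ≈ 0.910, b = sin(fδ)/sin δ ≈ 0.297.
p = a·p₁ + b·p₂ ≈ (-0.560, 0.378, 0.737); φ = arcsin(p_z) ≈ 47.50°, λ = atan2(p_y, p_x) ≈ 145.95°.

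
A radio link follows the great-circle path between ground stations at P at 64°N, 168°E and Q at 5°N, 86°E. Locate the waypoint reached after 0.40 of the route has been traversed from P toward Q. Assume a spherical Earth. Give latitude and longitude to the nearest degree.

From cos δ = sin φ₁ sin φ₂ + cos φ₁ cos φ₂ cos Δλ, the central angle is δ ≈ 1.431 rad (82.0°).
Interpolate at f = 0.40 with slerp weights a = sin((1−f)δ)/sin δ ≈ 0.764, b = sin(fδ)/sin δ ≈ 0.547.
p = a·p₁ + b·p₂ ≈ (-0.290, 0.613, 0.735); φ = arcsin(p_z) ≈ 47.29°, λ = atan2(p_y, p_x) ≈ 115.29°.

≈ 47°N, 115°E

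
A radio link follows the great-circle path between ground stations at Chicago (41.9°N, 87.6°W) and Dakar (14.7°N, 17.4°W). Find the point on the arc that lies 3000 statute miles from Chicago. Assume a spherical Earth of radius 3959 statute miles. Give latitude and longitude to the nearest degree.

Write both endpoints as unit vectors p₁, p₂ with components (cos φ cos λ, cos φ sin λ, sin φ).
The central angle between the endpoints is δ = arccos(p₁·p₂) ≈ 1.145 rad (65.6°). The total great-circle distance is δ·R ≈ 1.145 × 3959 ≈ 4532 mi, so the target fraction is f = 3000/4532 ≈ 0.662.
Interpolate at f ≈ 0.662 with slerp weights a = sin((1−f)δ)/sin δ ≈ 0.414, b = sin(fδ)/sin δ ≈ 0.755.
p = a·p₁ + b·p₂ ≈ (0.710, -0.526, 0.468); φ = arcsin(p_z) ≈ 27.92°, λ = atan2(p_y, p_x) ≈ -36.57°.

≈ 28°N, 37°W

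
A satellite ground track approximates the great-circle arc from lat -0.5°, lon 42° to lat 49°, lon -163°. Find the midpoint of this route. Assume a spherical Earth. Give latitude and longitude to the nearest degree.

Convert each endpoint to a unit vector on the sphere (x = cos φ cos λ, y = cos φ sin λ, z = sin φ).
The central angle between the endpoints is δ = arccos(p₁·p₂) ≈ 2.216 rad (127.0°).
Interpolate at f = 1/2 with slerp weights a = sin((1−f)δ)/sin δ ≈ 1.120, b = sin(fδ)/sin δ ≈ 1.120.
p = a·p₁ + b·p₂ ≈ (0.130, 0.534, 0.835); φ = arcsin(p_z) ≈ 56.64°, λ = atan2(p_y, p_x) ≈ 76.37°.

≈ lat 57°, lon 76°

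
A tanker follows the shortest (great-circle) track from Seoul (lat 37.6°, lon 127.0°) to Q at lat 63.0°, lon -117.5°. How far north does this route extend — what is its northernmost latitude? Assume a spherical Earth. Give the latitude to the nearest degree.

≈ 69°

The great circle lies in the plane with unit normal n̂ = (p₁ × p₂)/|p₁ × p₂|.
Here n̂_z ≈ +0.352; the vertex latitude is φ_max = arccos|n̂_z| ≈ 69.4°.
Check via Clairaut: cos φ_max = |cos φ₁| · sin C = cos(37.6°)·sin(26.4°) ≈ 0.352, again giving ≈ 69.4°.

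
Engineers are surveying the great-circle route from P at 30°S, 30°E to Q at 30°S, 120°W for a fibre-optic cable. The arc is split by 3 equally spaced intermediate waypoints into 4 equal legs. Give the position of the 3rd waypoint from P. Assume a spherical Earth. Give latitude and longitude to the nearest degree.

Convert each endpoint to a unit vector on the sphere (x = cos φ cos λ, y = cos φ sin λ, z = sin φ).
The central angle between the endpoints is δ = arccos(p₁·p₂) ≈ 1.982 rad (113.5°).
Interpolate at f = 3/4 with slerp weights a = sin((1−f)δ)/sin δ ≈ 0.519, b = sin(fδ)/sin δ ≈ 1.087.
p = a·p₁ + b·p₂ ≈ (-0.082, -0.591, -0.803); φ = arcsin(p_z) ≈ -53.40°, λ = atan2(p_y, p_x) ≈ -97.88°.

≈ 53°S, 98°W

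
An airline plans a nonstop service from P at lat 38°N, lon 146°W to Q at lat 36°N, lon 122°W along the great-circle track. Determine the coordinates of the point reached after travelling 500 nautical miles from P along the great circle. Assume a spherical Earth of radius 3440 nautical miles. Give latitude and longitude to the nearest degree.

≈ lat 38°N, lon 135°W

Convert each endpoint to a unit vector on the sphere (x = cos φ cos λ, y = cos φ sin λ, z = sin φ).
The central angle between the endpoints is δ = arccos(p₁·p₂) ≈ 0.335 rad (19.2°). The total great-circle distance is δ·R ≈ 0.335 × 3440 ≈ 1154 nmi, so the target fraction is f = 500/1154 ≈ 0.433.
Interpolate at f ≈ 0.433 with slerp weights a = sin((1−f)δ)/sin δ ≈ 0.574, b = sin(fδ)/sin δ ≈ 0.440.
p = a·p₁ + b·p₂ ≈ (-0.564, -0.555, 0.612); φ = arcsin(p_z) ≈ 37.73°, λ = atan2(p_y, p_x) ≈ -135.45°.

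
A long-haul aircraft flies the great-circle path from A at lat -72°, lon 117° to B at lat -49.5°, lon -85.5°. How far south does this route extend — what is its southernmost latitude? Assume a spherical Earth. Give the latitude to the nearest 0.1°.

≈ -84.8°

The great circle lies in the plane with unit normal n̂ = (p₁ × p₂)/|p₁ × p₂|.
Here n̂_z ≈ +0.091; the vertex latitude is φ_max = arccos|n̂_z| ≈ 84.8°.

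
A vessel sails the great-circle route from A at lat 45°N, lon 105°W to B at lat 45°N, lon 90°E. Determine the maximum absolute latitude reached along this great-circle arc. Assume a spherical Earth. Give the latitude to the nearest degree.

The great circle lies in the plane with unit normal n̂ = (p₁ × p₂)/|p₁ × p₂|.
Here n̂_z ≈ -0.129; the vertex latitude is φ_max = arccos|n̂_z| ≈ 82.6°.
Check via Clairaut: cos φ_max = |cos φ₁| · sin C = cos(45.0°)·sin(10.5°) ≈ 0.129, again giving ≈ 82.6°.

≈ 83°N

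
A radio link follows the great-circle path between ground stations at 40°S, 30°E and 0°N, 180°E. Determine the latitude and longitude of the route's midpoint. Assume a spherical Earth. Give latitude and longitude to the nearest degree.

≈ 52°S, 131°E

From cos δ = sin φ₁ sin φ₂ + cos φ₁ cos φ₂ cos Δλ, the central angle is δ ≈ 2.296 rad (131.6°).
Interpolate at f = 1/2 with slerp weights a = sin((1−f)δ)/sin δ ≈ 1.219, b = sin(fδ)/sin δ ≈ 1.219.
p = a·p₁ + b·p₂ ≈ (-0.410, 0.467, -0.783); φ = arcsin(p_z) ≈ -51.58°, λ = atan2(p_y, p_x) ≈ 131.31°.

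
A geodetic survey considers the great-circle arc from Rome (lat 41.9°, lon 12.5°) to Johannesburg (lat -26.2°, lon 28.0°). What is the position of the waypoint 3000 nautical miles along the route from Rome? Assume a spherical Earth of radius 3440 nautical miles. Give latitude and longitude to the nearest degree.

≈ lat -7°, lon 24°

Write both endpoints as unit vectors p₁, p₂ with components (cos φ cos λ, cos φ sin λ, sin φ).
The central angle between the endpoints is δ = arccos(p₁·p₂) ≈ 1.215 rad (69.6°). The total great-circle distance is δ·R ≈ 1.215 × 3440 ≈ 4178 nmi, so the target fraction is f = 3000/4178 ≈ 0.718.
Interpolate at f ≈ 0.718 with slerp weights a = sin((1−f)δ)/sin δ ≈ 0.358, b = sin(fδ)/sin δ ≈ 0.817.
p = a·p₁ + b·p₂ ≈ (0.908, 0.402, -0.121); φ = arcsin(p_z) ≈ -6.97°, λ = atan2(p_y, p_x) ≈ 23.88°.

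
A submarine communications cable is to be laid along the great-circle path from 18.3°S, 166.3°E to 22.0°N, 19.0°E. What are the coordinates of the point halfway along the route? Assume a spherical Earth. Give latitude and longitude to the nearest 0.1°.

Write both endpoints as unit vectors p₁, p₂ with components (cos φ cos λ, cos φ sin λ, sin φ).
The central angle between the endpoints is δ = arccos(p₁·p₂) ≈ 2.603 rad (149.1°).
Interpolate at f = 1/2 with slerp weights a = sin((1−f)δ)/sin δ ≈ 1.879, b = sin(fδ)/sin δ ≈ 1.879.
p = a·p₁ + b·p₂ ≈ (-0.086, 0.990, 0.114); φ = arcsin(p_z) ≈ 6.54°, λ = atan2(p_y, p_x) ≈ 94.96°.

≈ 6.5°N, 95.0°E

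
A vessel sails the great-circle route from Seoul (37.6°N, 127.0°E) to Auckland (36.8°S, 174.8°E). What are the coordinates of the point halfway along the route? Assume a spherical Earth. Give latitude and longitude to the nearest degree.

≈ (0°N, 151°E)

Convert each endpoint to a unit vector on the sphere (x = cos φ cos λ, y = cos φ sin λ, z = sin φ).
The central angle between the endpoints is δ = arccos(p₁·p₂) ≈ 1.510 rad (86.5°).
Interpolate at f = 1/2 with slerp weights a = sin((1−f)δ)/sin δ ≈ 0.687, b = sin(fδ)/sin δ ≈ 0.687.
p = a·p₁ + b·p₂ ≈ (-0.875, 0.484, 0.008); φ = arcsin(p_z) ≈ 0.44°, λ = atan2(p_y, p_x) ≈ 151.03°.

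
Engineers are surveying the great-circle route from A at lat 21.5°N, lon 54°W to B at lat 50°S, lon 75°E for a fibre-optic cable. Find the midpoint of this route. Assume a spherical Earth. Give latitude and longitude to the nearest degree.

≈ lat 29°S, lon 10°W

Write both endpoints as unit vectors p₁, p₂ with components (cos φ cos λ, cos φ sin λ, sin φ).
The central angle between the endpoints is δ = arccos(p₁·p₂) ≈ 2.288 rad (131.1°).
Interpolate at f = 1/2 with slerp weights a = sin((1−f)δ)/sin δ ≈ 1.208, b = sin(fδ)/sin δ ≈ 1.208.
p = a·p₁ + b·p₂ ≈ (0.861, -0.159, -0.482); φ = arcsin(p_z) ≈ -28.85°, λ = atan2(p_y, p_x) ≈ -10.47°.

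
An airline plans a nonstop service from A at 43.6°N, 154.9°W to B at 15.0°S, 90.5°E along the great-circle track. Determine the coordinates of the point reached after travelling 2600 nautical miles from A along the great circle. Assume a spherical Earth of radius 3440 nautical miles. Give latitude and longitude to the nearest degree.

The haversine formula gives a central angle δ ≈ 2.060 rad (118.0°) between the endpoints. The total great-circle distance is δ·R ≈ 2.060 × 3440 ≈ 7085 nmi, so the target fraction is f = 2600/7085 ≈ 0.367.
Interpolate at f ≈ 0.367 with slerp weights a = sin((1−f)δ)/sin δ ≈ 1.093, b = sin(fδ)/sin δ ≈ 0.777.
p = a·p₁ + b·p₂ ≈ (-0.723, 0.415, 0.552); φ = arcsin(p_z) ≈ 33.53°, λ = atan2(p_y, p_x) ≈ 150.16°.

≈ 34°N, 150°E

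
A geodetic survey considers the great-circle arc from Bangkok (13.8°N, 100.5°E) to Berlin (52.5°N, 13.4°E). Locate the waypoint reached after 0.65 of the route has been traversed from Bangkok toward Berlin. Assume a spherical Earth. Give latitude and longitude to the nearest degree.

Convert each endpoint to a unit vector on the sphere (x = cos φ cos λ, y = cos φ sin λ, z = sin φ).
The central angle between the endpoints is δ = arccos(p₁·p₂) ≈ 1.350 rad (77.3°).
Interpolate at f = 0.65 with slerp weights a = sin((1−f)δ)/sin δ ≈ 0.466, b = sin(fδ)/sin δ ≈ 0.788.
p = a·p₁ + b·p₂ ≈ (0.384, 0.557, 0.737); φ = arcsin(p_z) ≈ 47.44°, λ = atan2(p_y, p_x) ≈ 55.38°.

≈ 47°N, 55°E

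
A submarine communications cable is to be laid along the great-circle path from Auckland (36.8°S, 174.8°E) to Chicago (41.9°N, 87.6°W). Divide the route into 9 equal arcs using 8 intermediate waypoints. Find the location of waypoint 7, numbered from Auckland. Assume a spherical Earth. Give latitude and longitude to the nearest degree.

Write both endpoints as unit vectors p₁, p₂ with components (cos φ cos λ, cos φ sin λ, sin φ).
The central angle between the endpoints is δ = arccos(p₁·p₂) ≈ 2.070 rad (118.6°).
Interpolate at f = 7/9 with slerp weights a = sin((1−f)δ)/sin δ ≈ 0.506, b = sin(fδ)/sin δ ≈ 1.138.
p = a·p₁ + b·p₂ ≈ (-0.368, -0.810, 0.457); φ = arcsin(p_z) ≈ 27.21°, λ = atan2(p_y, p_x) ≈ -114.43°.

≈ 27°N, 114°W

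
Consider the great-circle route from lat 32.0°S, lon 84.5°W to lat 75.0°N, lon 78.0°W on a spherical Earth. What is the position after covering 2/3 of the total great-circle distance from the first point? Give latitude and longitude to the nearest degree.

Convert each endpoint to a unit vector on the sphere (x = cos φ cos λ, y = cos φ sin λ, z = sin φ).
The central angle between the endpoints is δ = arccos(p₁·p₂) ≈ 1.869 rad (107.1°).
Interpolate at f = 2/3 with slerp weights a = sin((1−f)δ)/sin δ ≈ 0.610, b = sin(fδ)/sin δ ≈ 0.991.
p = a·p₁ + b·p₂ ≈ (0.103, -0.766, 0.634); φ = arcsin(p_z) ≈ 39.36°, λ = atan2(p_y, p_x) ≈ -82.35°.

≈ lat 39°N, lon 82°W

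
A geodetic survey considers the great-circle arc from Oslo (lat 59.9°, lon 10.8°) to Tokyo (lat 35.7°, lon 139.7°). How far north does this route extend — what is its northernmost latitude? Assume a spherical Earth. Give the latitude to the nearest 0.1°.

The great circle lies in the plane with unit normal n̂ = (p₁ × p₂)/|p₁ × p₂|.
Here n̂_z ≈ +0.327; the vertex latitude is φ_max = arccos|n̂_z| ≈ 70.9°.

≈ 70.9°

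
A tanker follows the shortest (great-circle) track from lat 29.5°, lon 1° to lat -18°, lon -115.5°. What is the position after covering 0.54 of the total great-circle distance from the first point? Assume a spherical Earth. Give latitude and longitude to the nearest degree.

≈ lat 9°, lon -66°

Write both endpoints as unit vectors p₁, p₂ with components (cos φ cos λ, cos φ sin λ, sin φ).
The central angle between the endpoints is δ = arccos(p₁·p₂) ≈ 2.119 rad (121.4°).
Interpolate at f = 0.54 with slerp weights a = sin((1−f)δ)/sin δ ≈ 0.970, b = sin(fδ)/sin δ ≈ 1.067.
p = a·p₁ + b·p₂ ≈ (0.407, -0.901, 0.148); φ = arcsin(p_z) ≈ 8.51°, λ = atan2(p_y, p_x) ≈ -65.69°.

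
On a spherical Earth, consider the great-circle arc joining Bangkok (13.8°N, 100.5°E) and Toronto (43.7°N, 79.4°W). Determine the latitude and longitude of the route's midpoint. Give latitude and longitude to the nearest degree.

≈ 75°N, 100°E

Write both endpoints as unit vectors p₁, p₂ with components (cos φ cos λ, cos φ sin λ, sin φ).
The central angle between the endpoints is δ = arccos(p₁·p₂) ≈ 2.138 rad (122.5°).
Interpolate at f = 1/2 with slerp weights a = sin((1−f)δ)/sin δ ≈ 1.040, b = sin(fδ)/sin δ ≈ 1.040.
p = a·p₁ + b·p₂ ≈ (-0.046, 0.254, 0.966); φ = arcsin(p_z) ≈ 75.05°, λ = atan2(p_y, p_x) ≈ 100.21°.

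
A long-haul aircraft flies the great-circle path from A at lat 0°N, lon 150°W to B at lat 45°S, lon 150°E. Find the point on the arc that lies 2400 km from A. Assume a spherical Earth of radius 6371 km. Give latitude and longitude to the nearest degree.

≈ lat 16°S, lon 165°W

Convert each endpoint to a unit vector on the sphere (x = cos φ cos λ, y = cos φ sin λ, z = sin φ).
The central angle between the endpoints is δ = arccos(p₁·p₂) ≈ 1.209 rad (69.3°). The total great-circle distance is δ·R ≈ 1.209 × 6371 ≈ 7705 km, so the target fraction is f = 2400/7705 ≈ 0.311.
Interpolate at f ≈ 0.311 with slerp weights a = sin((1−f)δ)/sin δ ≈ 0.791, b = sin(fδ)/sin δ ≈ 0.393.
p = a·p₁ + b·p₂ ≈ (-0.926, -0.256, -0.278); φ = arcsin(p_z) ≈ -16.15°, λ = atan2(p_y, p_x) ≈ -164.52°.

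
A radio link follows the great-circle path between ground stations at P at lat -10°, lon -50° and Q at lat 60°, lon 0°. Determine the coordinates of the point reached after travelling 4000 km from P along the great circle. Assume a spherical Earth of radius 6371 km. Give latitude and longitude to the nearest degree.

≈ lat 23°, lon -36°

Write both endpoints as unit vectors p₁, p₂ with components (cos φ cos λ, cos φ sin λ, sin φ).
The central angle between the endpoints is δ = arccos(p₁·p₂) ≈ 1.404 rad (80.4°). The total great-circle distance is δ·R ≈ 1.404 × 6371 ≈ 8944 km, so the target fraction is f = 4000/8944 ≈ 0.447.
Interpolate at f ≈ 0.447 with slerp weights a = sin((1−f)δ)/sin δ ≈ 0.710, b = sin(fδ)/sin δ ≈ 0.596.
p = a·p₁ + b·p₂ ≈ (0.747, -0.536, 0.393); φ = arcsin(p_z) ≈ 23.11°, λ = atan2(p_y, p_x) ≈ -35.64°.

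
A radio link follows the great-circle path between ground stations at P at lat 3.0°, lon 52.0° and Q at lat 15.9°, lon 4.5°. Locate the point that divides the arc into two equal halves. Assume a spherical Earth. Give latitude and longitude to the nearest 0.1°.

≈ lat 10.3°, lon 28.7°

From cos δ = sin φ₁ sin φ₂ + cos φ₁ cos φ₂ cos Δλ, the central angle is δ ≈ 0.846 rad (48.5°).
Interpolate at f = 1/2 with slerp weights a = sin((1−f)δ)/sin δ ≈ 0.548, b = sin(fδ)/sin δ ≈ 0.548.
p = a·p₁ + b·p₂ ≈ (0.863, 0.473, 0.179); φ = arcsin(p_z) ≈ 10.31°, λ = atan2(p_y, p_x) ≈ 28.72°.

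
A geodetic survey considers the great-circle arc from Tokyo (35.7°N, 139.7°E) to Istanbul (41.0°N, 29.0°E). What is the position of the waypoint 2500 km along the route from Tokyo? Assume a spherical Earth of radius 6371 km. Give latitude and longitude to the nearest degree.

≈ 49°N, 115°E

Convert each endpoint to a unit vector on the sphere (x = cos φ cos λ, y = cos φ sin λ, z = sin φ).
The central angle between the endpoints is δ = arccos(p₁·p₂) ≈ 1.404 rad (80.4°). The total great-circle distance is δ·R ≈ 1.404 × 6371 ≈ 8944 km, so the target fraction is f = 2500/8944 ≈ 0.280.
Interpolate at f ≈ 0.280 with slerp weights a = sin((1−f)δ)/sin δ ≈ 0.860, b = sin(fδ)/sin δ ≈ 0.388.
p = a·p₁ + b·p₂ ≈ (-0.276, 0.593, 0.756); φ = arcsin(p_z) ≈ 49.11°, λ = atan2(p_y, p_x) ≈ 114.97°.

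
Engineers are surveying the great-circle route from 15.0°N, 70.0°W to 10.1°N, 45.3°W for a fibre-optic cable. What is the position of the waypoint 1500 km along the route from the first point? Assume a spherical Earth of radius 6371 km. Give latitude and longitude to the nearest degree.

≈ 13°N, 56°W

Write both endpoints as unit vectors p₁, p₂ with components (cos φ cos λ, cos φ sin λ, sin φ).
The central angle between the endpoints is δ = arccos(p₁·p₂) ≈ 0.429 rad (24.6°). The total great-circle distance is δ·R ≈ 0.429 × 6371 ≈ 2734 km, so the target fraction is f = 1500/2734 ≈ 0.549.
Interpolate at f ≈ 0.549 with slerp weights a = sin((1−f)δ)/sin δ ≈ 0.463, b = sin(fδ)/sin δ ≈ 0.561.
p = a·p₁ + b·p₂ ≈ (0.541, -0.812, 0.218); φ = arcsin(p_z) ≈ 12.59°, λ = atan2(p_y, p_x) ≈ -56.33°.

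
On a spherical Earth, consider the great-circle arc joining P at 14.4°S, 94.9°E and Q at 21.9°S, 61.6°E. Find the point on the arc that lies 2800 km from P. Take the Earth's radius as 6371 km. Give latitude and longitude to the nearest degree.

≈ 21°S, 69°E

The haversine formula gives a central angle δ ≈ 0.566 rad (32.4°) between the endpoints. The total great-circle distance is δ·R ≈ 0.566 × 6371 ≈ 3608 km, so the target fraction is f = 2800/3608 ≈ 0.776.
Interpolate at f ≈ 0.776 with slerp weights a = sin((1−f)δ)/sin δ ≈ 0.236, b = sin(fδ)/sin δ ≈ 0.793.
p = a·p₁ + b·p₂ ≈ (0.330, 0.875, -0.354); φ = arcsin(p_z) ≈ -20.76°, λ = atan2(p_y, p_x) ≈ 69.30°.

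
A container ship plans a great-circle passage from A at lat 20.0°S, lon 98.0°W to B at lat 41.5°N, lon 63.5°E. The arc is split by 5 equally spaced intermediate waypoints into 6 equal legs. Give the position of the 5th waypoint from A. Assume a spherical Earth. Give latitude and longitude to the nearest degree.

≈ lat 57°N, lon 32°E

Write both endpoints as unit vectors p₁, p₂ with components (cos φ cos λ, cos φ sin λ, sin φ).
The central angle between the endpoints is δ = arccos(p₁·p₂) ≈ 2.677 rad (153.4°).
Interpolate at f = 5/6 with slerp weights a = sin((1−f)δ)/sin δ ≈ 0.963, b = sin(fδ)/sin δ ≈ 1.763.
p = a·p₁ + b·p₂ ≈ (0.463, 0.286, 0.839); φ = arcsin(p_z) ≈ 57.03°, λ = atan2(p_y, p_x) ≈ 31.64°.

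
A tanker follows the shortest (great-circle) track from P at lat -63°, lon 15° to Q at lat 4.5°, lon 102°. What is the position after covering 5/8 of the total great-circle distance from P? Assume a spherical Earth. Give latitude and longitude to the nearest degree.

≈ lat -26°, lon 85°

Write both endpoints as unit vectors p₁, p₂ with components (cos φ cos λ, cos φ sin λ, sin φ).
The central angle between the endpoints is δ = arccos(p₁·p₂) ≈ 1.617 rad (92.6°).
Interpolate at f = 5/8 with slerp weights a = sin((1−f)δ)/sin δ ≈ 0.571, b = sin(fδ)/sin δ ≈ 0.848.
p = a·p₁ + b·p₂ ≈ (0.074, 0.894, -0.442); φ = arcsin(p_z) ≈ -26.22°, λ = atan2(p_y, p_x) ≈ 85.24°.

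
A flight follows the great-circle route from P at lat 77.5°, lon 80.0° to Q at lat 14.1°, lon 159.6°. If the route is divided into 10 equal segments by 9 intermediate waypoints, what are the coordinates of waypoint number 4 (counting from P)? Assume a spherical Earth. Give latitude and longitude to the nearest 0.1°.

Convert each endpoint to a unit vector on the sphere (x = cos φ cos λ, y = cos φ sin λ, z = sin φ).
The central angle between the endpoints is δ = arccos(p₁·p₂) ≈ 1.291 rad (74.0°).
Interpolate at f = 4/10 with slerp weights a = sin((1−f)δ)/sin δ ≈ 0.728, b = sin(fδ)/sin δ ≈ 0.514.
p = a·p₁ + b·p₂ ≈ (-0.440, 0.329, 0.836); φ = arcsin(p_z) ≈ 56.69°, λ = atan2(p_y, p_x) ≈ 143.21°.

≈ lat 56.7°, lon 143.2°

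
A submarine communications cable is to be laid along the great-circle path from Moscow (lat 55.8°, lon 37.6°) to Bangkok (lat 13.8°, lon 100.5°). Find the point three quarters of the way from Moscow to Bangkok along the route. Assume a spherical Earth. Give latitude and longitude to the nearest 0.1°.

Convert each endpoint to a unit vector on the sphere (x = cos φ cos λ, y = cos φ sin λ, z = sin φ).
The central angle between the endpoints is δ = arccos(p₁·p₂) ≈ 1.109 rad (63.5°).
Interpolate at f = 3/4 with slerp weights a = sin((1−f)δ)/sin δ ≈ 0.306, b = sin(fδ)/sin δ ≈ 0.826.
p = a·p₁ + b·p₂ ≈ (-0.010, 0.893, 0.450); φ = arcsin(p_z) ≈ 26.73°, λ = atan2(p_y, p_x) ≈ 90.64°.

≈ lat 26.7°, lon 90.6°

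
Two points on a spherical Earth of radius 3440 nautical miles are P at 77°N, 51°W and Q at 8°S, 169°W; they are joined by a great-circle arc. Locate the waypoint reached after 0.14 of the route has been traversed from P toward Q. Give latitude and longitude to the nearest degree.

Convert each endpoint to a unit vector on the sphere (x = cos φ cos λ, y = cos φ sin λ, z = sin φ).
The central angle between the endpoints is δ = arccos(p₁·p₂) ≈ 1.813 rad (103.9°).
Interpolate at f = 0.14 with slerp weights a = sin((1−f)δ)/sin δ ≈ 1.030, b = sin(fδ)/sin δ ≈ 0.259.
p = a·p₁ + b·p₂ ≈ (-0.106, -0.229, 0.968); φ = arcsin(p_z) ≈ 75.39°, λ = atan2(p_y, p_x) ≈ -114.77°.

≈ 75°N, 115°W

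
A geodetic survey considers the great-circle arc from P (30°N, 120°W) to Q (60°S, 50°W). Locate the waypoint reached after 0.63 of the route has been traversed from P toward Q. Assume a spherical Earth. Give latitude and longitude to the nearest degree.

≈ (30°S, 89°W)

From cos δ = sin φ₁ sin φ₂ + cos φ₁ cos φ₂ cos Δλ, the central angle is δ ≈ 1.860 rad (106.6°).
Interpolate at f = 0.63 with slerp weights a = sin((1−f)δ)/sin δ ≈ 0.663, b = sin(fδ)/sin δ ≈ 0.961.
p = a·p₁ + b·p₂ ≈ (0.022, -0.865, -0.501); φ = arcsin(p_z) ≈ -30.08°, λ = atan2(p_y, p_x) ≈ -88.54°.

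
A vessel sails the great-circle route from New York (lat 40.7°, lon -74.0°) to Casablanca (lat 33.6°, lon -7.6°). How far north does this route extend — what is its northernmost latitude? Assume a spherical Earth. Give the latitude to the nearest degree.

≈ 43°

The great circle lies in the plane with unit normal n̂ = (p₁ × p₂)/|p₁ × p₂|.
Here n̂_z ≈ +0.733; the vertex latitude is φ_max = arccos|n̂_z| ≈ 42.9°.
Check via Clairaut: cos φ_max = |cos φ₁| · sin C = cos(40.7°)·sin(75.2°) ≈ 0.733, again giving ≈ 42.9°.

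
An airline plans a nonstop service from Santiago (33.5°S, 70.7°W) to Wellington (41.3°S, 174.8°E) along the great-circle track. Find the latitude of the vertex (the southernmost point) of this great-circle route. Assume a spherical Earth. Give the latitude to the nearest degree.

≈ 55°S

The great circle lies in the plane with unit normal n̂ = (p₁ × p₂)/|p₁ × p₂|.
Here n̂_z ≈ -0.573; the vertex latitude is φ_max = arccos|n̂_z| ≈ 55.0°.
Check via Clairaut: cos φ_max = |cos φ₁| · sin C = cos(33.5°)·sin(136.6°) ≈ 0.573, again giving ≈ 55.0°.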